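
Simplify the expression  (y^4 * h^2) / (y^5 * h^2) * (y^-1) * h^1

h/y^2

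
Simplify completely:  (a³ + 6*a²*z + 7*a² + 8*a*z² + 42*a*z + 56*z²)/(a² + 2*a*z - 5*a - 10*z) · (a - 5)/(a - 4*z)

(-a² - 4*a*z - 7*a - 28*z)/(-a + 4*z)

Factor: a³ + 6*a²*z + 7*a² + 8*a*z² + 42*a*z + 56*z² = (a + 7)·(a + 2*z)·(a + 4*z);  a² + 2*a*z - 5*a - 10*z = (a - 5)·(a + 2*z)
Cancel the common factors (a + 2*z), (a - 5).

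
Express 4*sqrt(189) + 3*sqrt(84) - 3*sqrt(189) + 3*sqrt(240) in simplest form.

4*sqrt(189) = 12*sqrt(21); 3*sqrt(84) = 6*sqrt(21); 3*sqrt(189) = 9*sqrt(21); 3*sqrt(240) = 12*sqrt(15)

9*sqrt(21) + 12*sqrt(15)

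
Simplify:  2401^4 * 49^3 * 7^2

2401^4 = 7^16; 49^3 = 7^6; 7^2 = 7^2
Combine exponents: 7^24

7^24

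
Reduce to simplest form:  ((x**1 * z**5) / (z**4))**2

x**2*z**2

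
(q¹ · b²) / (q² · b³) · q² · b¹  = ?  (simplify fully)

q

Quotient: (q^-1) · (b^-1)
Multiply by q² · b¹: add exponents.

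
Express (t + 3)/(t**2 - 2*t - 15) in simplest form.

Factor: t**2 - 2*t - 15 = (t - 5)*(t + 3)
Cancel the common factor (t + 3).

1/(t - 5)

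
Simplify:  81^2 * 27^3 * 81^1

3^21

81^2 = 3^8; 27^3 = 3^9; 81^1 = 3^4
Combine exponents: 3^21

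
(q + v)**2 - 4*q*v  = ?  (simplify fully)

After expansion: q**2 - 2*q*v + v**2 — a perfect-square trinomial.

(q - v)**2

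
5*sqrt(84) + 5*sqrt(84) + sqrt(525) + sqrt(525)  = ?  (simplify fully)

30*sqrt(21)

5*sqrt(84) = 10*sqrt(21); 5*sqrt(84) = 10*sqrt(21); sqrt(525) = 5*sqrt(21); sqrt(525) = 5*sqrt(21)
Combine: (10 + 10 + 5 + 5)·sqrt(21) = 30*sqrt(21)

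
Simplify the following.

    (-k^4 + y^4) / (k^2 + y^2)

-k^2 + y^2

-k^4 + y^4 factors as (-k + y)*(k + y)*(k^2 + y^2).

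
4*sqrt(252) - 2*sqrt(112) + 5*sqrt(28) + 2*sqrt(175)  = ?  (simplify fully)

36*sqrt(7)

4*sqrt(252) = 24*sqrt(7); 2*sqrt(112) = 8*sqrt(7); 5*sqrt(28) = 10*sqrt(7); 2*sqrt(175) = 10*sqrt(7)
Combine: (24 - 8 + 10 + 10)·sqrt(7) = 36*sqrt(7)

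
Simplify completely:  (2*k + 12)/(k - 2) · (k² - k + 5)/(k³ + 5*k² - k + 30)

Factor: 2*k + 12 = 2·(k + 6);  k³ + 5*k² - k + 30 = (k + 6)·(k² - k + 5)
Cancel the common factors (k² - k + 5), (k + 6).

2/(k - 2)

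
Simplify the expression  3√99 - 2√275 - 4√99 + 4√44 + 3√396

3√99 = 9*√11; 2√275 = 10*√11; 4√99 = 12*√11; 4√44 = 8*√11; 3√396 = 18*√11
Combine: (9 - 10 - 12 + 8 + 18)·√11 = 13*√11

13*√11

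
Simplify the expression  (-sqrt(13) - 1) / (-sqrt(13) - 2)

Multiply numerator and denominator by -2 + sqrt(13).
Denominator becomes -9; numerator becomes -11 + sqrt(13).

(-sqrt(13) + 11)/9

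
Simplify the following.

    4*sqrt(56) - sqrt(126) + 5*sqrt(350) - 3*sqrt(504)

4*sqrt(56) = 8*sqrt(14); sqrt(126) = 3*sqrt(14); 5*sqrt(350) = 25*sqrt(14); 3*sqrt(504) = 18*sqrt(14)
Combine: (8 - 3 + 25 - 18)·sqrt(14) = 12*sqrt(14)

12*sqrt(14)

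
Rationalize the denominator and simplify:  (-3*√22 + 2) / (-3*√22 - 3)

Multiply numerator and denominator by -3 + 3*√22.
Denominator becomes -189; numerator becomes -204 + 15*√22.

(-5*√22 + 68)/63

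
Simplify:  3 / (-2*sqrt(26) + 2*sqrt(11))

Multiply numerator and denominator by 2*sqrt(11) + 2*sqrt(26).
Denominator becomes -60; numerator becomes 6*sqrt(11) + 6*sqrt(26).

(-sqrt(26) - sqrt(11))/10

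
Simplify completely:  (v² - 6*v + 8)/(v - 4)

Factor: v² - 6*v + 8 = (v - 4)·(v - 2)
Cancel the common factor (v - 4).

v - 2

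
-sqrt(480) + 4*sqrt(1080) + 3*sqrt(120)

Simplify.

sqrt(480) = 4*sqrt(30); 4*sqrt(1080) = 24*sqrt(30); 3*sqrt(120) = 6*sqrt(30)
Combine: (-4 + 24 + 6)·sqrt(30) = 26*sqrt(30)

26*sqrt(30)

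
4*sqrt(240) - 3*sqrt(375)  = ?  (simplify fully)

sqrt(15)

4*sqrt(240) = 16*sqrt(15); 3*sqrt(375) = 15*sqrt(15)
Combine: (16 - 15)·sqrt(15) = sqrt(15)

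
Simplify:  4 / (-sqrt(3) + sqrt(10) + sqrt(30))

(-92*sqrt(10) - 240 + 148*sqrt(3) + 68*sqrt(30))/169

Group as (sqrt(10) + sqrt(30)) - sqrt(3); multiply by (sqrt(10) + sqrt(30)) + sqrt(3), then rationalise the remaining surd.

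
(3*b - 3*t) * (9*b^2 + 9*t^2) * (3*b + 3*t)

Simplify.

Telescope via difference of squares: ((3*b)+(3*t))((3*b)-(3*t)) = 9*b^2 - 9*t^2, then repeat with the next factor.

81*b^4 - 81*t^4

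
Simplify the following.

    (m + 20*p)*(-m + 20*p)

-m^2 + 400*p^2

Product of conjugates: (P+Q)(P-Q) = P^2 - Q^2.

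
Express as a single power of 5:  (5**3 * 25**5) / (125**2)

5**7

5**3 = 5**3; 25**5 = 5**10; 125**2 = 5**6
Combine exponents: 5**7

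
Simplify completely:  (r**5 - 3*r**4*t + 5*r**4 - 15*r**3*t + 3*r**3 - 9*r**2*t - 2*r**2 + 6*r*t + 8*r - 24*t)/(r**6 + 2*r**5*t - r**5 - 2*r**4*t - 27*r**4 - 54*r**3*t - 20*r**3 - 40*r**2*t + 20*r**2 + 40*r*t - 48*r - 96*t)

(r - 3*t)/(r**2 + 2*r*t - 6*r - 12*t)

Factor: r**5 - 3*r**4*t + 5*r**4 - 15*r**3*t + 3*r**3 - 9*r**2*t - 2*r**2 + 6*r*t + 8*r - 24*t = (r**2 - r + 1)*(r - 3*t)*(r + 4)*(r + 2);  r**6 + 2*r**5*t - r**5 - 2*r**4*t - 27*r**4 - 54*r**3*t - 20*r**3 - 40*r**2*t + 20*r**2 + 40*r*t - 48*r - 96*t = (r + 4)*(r + 2*t)*(r + 2)*(r - 6)*(r**2 - r + 1)
Cancel the common factors (r**2 - r + 1), (r + 2), (r + 4).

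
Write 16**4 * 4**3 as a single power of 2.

16**4 = 2**16; 4**3 = 2**6
Combine exponents: 2**22

2**22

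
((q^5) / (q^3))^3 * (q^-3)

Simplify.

q^3

Inside the bracket: q^2
Raise to the power 3: q^6
Multiply by (q^-3): add exponents.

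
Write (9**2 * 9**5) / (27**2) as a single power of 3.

9**2 = 3**4; 9**5 = 3**10; 27**2 = 3**6
Combine exponents: 3**8

3**8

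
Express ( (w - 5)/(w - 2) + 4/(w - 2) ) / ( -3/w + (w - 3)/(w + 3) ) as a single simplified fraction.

(w³ + 2*w² - 3*w)/(w³ - 8*w² + 3*w + 18)

Numerator: (w - 5)/(w - 2) + 4/(w - 2) = (w - 1)/(w - 2)
Denominator: -3/w + (w - 3)/(w + 3) = (w² - 6*w - 9)/(w² + 3*w)
Divide: ((w - 1)/(w - 2)) · ((w² + 3*w)/(w² - 6*w - 9)) = (w³ + 2*w² - 3*w)/(w³ - 8*w² + 3*w + 18)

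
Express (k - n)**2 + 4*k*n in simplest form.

Expand the square and combine the 4*k*n term.

(k + n)**2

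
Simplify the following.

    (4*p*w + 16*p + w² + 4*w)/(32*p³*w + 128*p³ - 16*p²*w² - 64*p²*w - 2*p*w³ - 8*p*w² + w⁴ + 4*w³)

Factor: 4*p*w + 16*p + w² + 4*w = (4*p + w)·(w + 4);  32*p³*w + 128*p³ - 16*p²*w² - 64*p²*w - 2*p*w³ - 8*p*w² + w⁴ + 4*w³ = (-4*p + w)·(4*p + w)·(w + 4)·(-2*p + w)
Cancel the common factors (4*p + w), (w + 4).

1/(8*p² - 6*p*w + w²)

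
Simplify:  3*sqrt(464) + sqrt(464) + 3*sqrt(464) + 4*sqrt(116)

36*sqrt(29)

3*sqrt(464) = 12*sqrt(29); sqrt(464) = 4*sqrt(29); 3*sqrt(464) = 12*sqrt(29); 4*sqrt(116) = 8*sqrt(29)
Combine: (12 + 4 + 12 + 8)·sqrt(29) = 36*sqrt(29)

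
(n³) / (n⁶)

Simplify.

n^(-3)

Quotient: (n^-3)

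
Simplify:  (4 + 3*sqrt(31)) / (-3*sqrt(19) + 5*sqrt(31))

(12*sqrt(19) + 20*sqrt(31) + 9*sqrt(589) + 465)/604

Multiply numerator and denominator by 3*sqrt(19) + 5*sqrt(31).
Denominator becomes 604; numerator becomes 12*sqrt(19) + 20*sqrt(31) + 9*sqrt(589) + 465.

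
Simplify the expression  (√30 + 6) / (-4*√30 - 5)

(-19*√30 - 90)/455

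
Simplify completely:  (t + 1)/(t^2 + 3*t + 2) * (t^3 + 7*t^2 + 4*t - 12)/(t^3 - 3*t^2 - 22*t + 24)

Factor: t^2 + 3*t + 2 = (t + 2)*(t + 1);  t^3 + 7*t^2 + 4*t - 12 = (t + 6)*(t + 2)*(t - 1);  t^3 - 3*t^2 - 22*t + 24 = (t - 6)*(t + 4)*(t - 1)
Cancel the common factors (t + 1), (t - 1), (t + 2).

(t + 6)/(t^2 - 2*t - 24)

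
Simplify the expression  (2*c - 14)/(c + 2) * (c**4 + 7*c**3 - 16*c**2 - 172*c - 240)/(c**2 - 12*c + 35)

2*c**2 + 20*c + 48

Factor: 2*c - 14 = 2*(c - 7);  c**4 + 7*c**3 - 16*c**2 - 172*c - 240 = (c + 2)*(c - 5)*(c + 4)*(c + 6);  c**2 - 12*c + 35 = (c - 7)*(c - 5)
Cancel the common factors (c + 2), (c - 5), (c - 7).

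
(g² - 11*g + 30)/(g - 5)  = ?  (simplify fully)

Factor: g² - 11*g + 30 = (g - 5)·(g - 6)
Cancel the common factor (g - 5).

g - 6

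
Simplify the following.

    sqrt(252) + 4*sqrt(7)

10*sqrt(7)

sqrt(252) = 6*sqrt(7); 4*sqrt(7) = 4*sqrt(7)
Combine: (6 + 4)·sqrt(7) = 10*sqrt(7)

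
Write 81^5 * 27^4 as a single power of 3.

81^5 = 3^20; 27^4 = 3^12
Combine exponents: 3^32

3^32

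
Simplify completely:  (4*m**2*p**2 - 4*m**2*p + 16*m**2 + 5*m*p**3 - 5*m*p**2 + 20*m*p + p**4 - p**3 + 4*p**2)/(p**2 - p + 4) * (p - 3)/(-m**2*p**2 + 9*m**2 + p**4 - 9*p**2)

Factor: 4*m**2*p**2 - 4*m**2*p + 16*m**2 + 5*m*p**3 - 5*m*p**2 + 20*m*p + p**4 - p**3 + 4*p**2 = (m + p)*(4*m + p)*(p**2 - p + 4);  -m**2*p**2 + 9*m**2 + p**4 - 9*p**2 = (p + 3)*(p - 3)*(m + p)*(-m + p)
Cancel the common factors (p**2 - p + 4), (p - 3), (m + p).

(4*m + p)/(-m*p - 3*m + p**2 + 3*p)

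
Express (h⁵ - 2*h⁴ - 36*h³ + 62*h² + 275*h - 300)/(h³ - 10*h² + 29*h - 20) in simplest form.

h² + 8*h + 15

Factor: h⁵ - 2*h⁴ - 36*h³ + 62*h² + 275*h - 300 = (h + 5)·(h - 5)·(h + 3)·(h - 4)·(h - 1);  h³ - 10*h² + 29*h - 20 = (h - 1)·(h - 5)·(h - 4)
Cancel the common factors (h - 1), (h - 4), (h - 5).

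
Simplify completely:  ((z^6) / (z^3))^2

Inside the bracket: z^3
Raise to the power 2: z^6

z^6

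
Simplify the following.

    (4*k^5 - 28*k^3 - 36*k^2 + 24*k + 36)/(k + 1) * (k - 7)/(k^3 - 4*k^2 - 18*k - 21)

4*k^2 - 16*k + 12

Factor: 4*k^5 - 28*k^3 - 36*k^2 + 24*k + 36 = 4*(k - 3)*(k^2 + 3*k + 3)*(k + 1)*(k - 1);  k^3 - 4*k^2 - 18*k - 21 = (k - 7)*(k^2 + 3*k + 3)
Cancel the common factors (k^2 + 3*k + 3), (k - 7), (k + 1).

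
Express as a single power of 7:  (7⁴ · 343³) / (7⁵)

7^8

7⁴ = 7^4; 343³ = 7^9; 7⁵ = 7^5
Combine exponents: 7^8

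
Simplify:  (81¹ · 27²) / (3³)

81¹ = 3^4; 27² = 3^6; 3³ = 3^3
Combine exponents: 3^7

3^7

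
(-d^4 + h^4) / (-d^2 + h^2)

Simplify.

-d^4 + h^4 factors as -(d - h)*(d + h)*(d^2 + h^2).

d^2 + h^2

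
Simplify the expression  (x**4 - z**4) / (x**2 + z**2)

x**2 - z**2

Factor x**4 - z**4 and cancel (x**2 + z**2).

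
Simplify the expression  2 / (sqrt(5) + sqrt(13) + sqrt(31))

(-4*sqrt(2015) - 26*sqrt(31) + 46*sqrt(13) + 78*sqrt(5))/91

Group as (sqrt(5) + sqrt(13)) + sqrt(31); multiply by (sqrt(5) + sqrt(13)) - sqrt(31), then rationalise the remaining surd.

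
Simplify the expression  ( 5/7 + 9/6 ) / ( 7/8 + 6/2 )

Numerator: 5/7 + 9/6 = 31/14
Denominator: 7/8 + 6/2 = 31/8
Divide: (31/14) · (8/31) = 4/7

4/7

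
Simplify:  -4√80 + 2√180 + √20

-2*√5

4√80 = 16*√5; 2√180 = 12*√5; √20 = 2*√5
Combine: (-16 + 12 + 2)·√5 = -2*√5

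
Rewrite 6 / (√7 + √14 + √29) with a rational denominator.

(-21*√58 - 12*√29 + 33*√14 + 54*√7)/82

Group as (√7 + √29) + √14; multiply by (√7 + √29) - √14, then rationalise the remaining surd.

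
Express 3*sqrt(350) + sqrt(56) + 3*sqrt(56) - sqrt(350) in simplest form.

18*sqrt(14)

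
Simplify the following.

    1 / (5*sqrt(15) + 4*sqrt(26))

Multiply numerator and denominator by -4*sqrt(26) + 5*sqrt(15).
Denominator becomes -41; numerator becomes -4*sqrt(26) + 5*sqrt(15).

(-5*sqrt(15) + 4*sqrt(26))/41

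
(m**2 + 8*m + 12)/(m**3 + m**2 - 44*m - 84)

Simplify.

1/(m - 7)

Factor: m**2 + 8*m + 12 = (m + 6)*(m + 2);  m**3 + m**2 - 44*m - 84 = (m + 6)*(m - 7)*(m + 2)
Cancel the common factors (m + 6), (m + 2).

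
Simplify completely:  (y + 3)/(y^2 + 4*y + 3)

1/(y + 1)

Factor: y^2 + 4*y + 3 = (y + 1)*(y + 3)
Cancel the common factor (y + 3).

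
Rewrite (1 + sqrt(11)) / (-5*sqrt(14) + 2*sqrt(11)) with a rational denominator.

Multiply numerator and denominator by 2*sqrt(11) + 5*sqrt(14).
Denominator becomes -306; numerator becomes 2*sqrt(11) + 5*sqrt(14) + 22 + 5*sqrt(154).

(-5*sqrt(154) - 22 - 5*sqrt(14) - 2*sqrt(11))/306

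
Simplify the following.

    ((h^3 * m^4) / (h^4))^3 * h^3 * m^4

Inside the bracket: (h^-1) * m^4
Raise to the power 3: (h^-3) * m^12
Multiply by h^3 * m^4: add exponents.

m^16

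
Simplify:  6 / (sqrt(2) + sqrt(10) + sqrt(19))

(-24*sqrt(95) - 42*sqrt(19) + 66*sqrt(10) + 162*sqrt(2))/31

Group as (sqrt(10) + sqrt(19)) + sqrt(2); multiply by (sqrt(10) + sqrt(19)) - sqrt(2), then rationalise the remaining surd.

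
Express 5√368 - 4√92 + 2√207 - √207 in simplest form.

5√368 = 20*√23; 4√92 = 8*√23; 2√207 = 6*√23; √207 = 3*√23
Combine: (20 - 8 + 6 - 3)·√23 = 15*√23

15*√23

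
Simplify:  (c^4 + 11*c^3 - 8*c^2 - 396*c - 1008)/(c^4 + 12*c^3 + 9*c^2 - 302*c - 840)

Factor: c^4 + 11*c^3 - 8*c^2 - 396*c - 1008 = (c + 7)*(c - 6)*(c + 6)*(c + 4);  c^4 + 12*c^3 + 9*c^2 - 302*c - 840 = (c + 6)*(c + 7)*(c - 5)*(c + 4)
Cancel the common factors (c + 4), (c + 7), (c + 6).

(c - 6)/(c - 5)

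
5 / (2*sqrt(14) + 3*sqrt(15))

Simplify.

Multiply numerator and denominator by -2*sqrt(14) + 3*sqrt(15).
Denominator becomes 79; numerator becomes -10*sqrt(14) + 15*sqrt(15).

(-10*sqrt(14) + 15*sqrt(15))/79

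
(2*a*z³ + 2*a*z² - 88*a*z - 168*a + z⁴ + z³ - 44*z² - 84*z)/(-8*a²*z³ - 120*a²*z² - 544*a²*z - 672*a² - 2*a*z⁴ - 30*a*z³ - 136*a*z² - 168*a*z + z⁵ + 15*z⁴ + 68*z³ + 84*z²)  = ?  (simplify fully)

Factor: 2*a*z³ + 2*a*z² - 88*a*z - 168*a + z⁴ + z³ - 44*z² - 84*z = (z - 7)·(z + 2)·(z + 6)·(2*a + z);  -8*a²*z³ - 120*a²*z² - 544*a²*z - 672*a² - 2*a*z⁴ - 30*a*z³ - 136*a*z² - 168*a*z + z⁵ + 15*z⁴ + 68*z³ + 84*z² = (z + 6)·(z + 2)·(2*a + z)·(z + 7)·(-4*a + z)
Cancel the common factors (z + 2), (z + 6), (2*a + z).

(z - 7)/(-4*a*z - 28*a + z² + 7*z)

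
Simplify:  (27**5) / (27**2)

3**9

27**5 = 3**15; 27**2 = 3**6
Combine exponents: 3**9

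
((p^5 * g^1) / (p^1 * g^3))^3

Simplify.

Inside the bracket: p^4 * (g^-2)
Raise to the power 3: p^12 * (g^-6)

p^12/g^6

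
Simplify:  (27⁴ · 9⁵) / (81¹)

3^18

27⁴ = 3^12; 9⁵ = 3^10; 81¹ = 3^4
Combine exponents: 3^18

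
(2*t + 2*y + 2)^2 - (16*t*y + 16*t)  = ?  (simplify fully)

Expanding gives 4*t^2 - 8*t*y - 8*t + 4*y^2 + 8*y + 4, a perfect square.

4*(-t + y + 1)^2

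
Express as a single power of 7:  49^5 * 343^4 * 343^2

49^5 = 7^10; 343^4 = 7^12; 343^2 = 7^6
Combine exponents: 7^28

7^28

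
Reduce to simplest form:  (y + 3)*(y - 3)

(y)^2 - (3)^2 = y^2 - 9.

y^2 - 9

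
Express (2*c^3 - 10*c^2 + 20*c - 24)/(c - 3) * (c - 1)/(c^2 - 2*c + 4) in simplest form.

Factor: 2*c^3 - 10*c^2 + 20*c - 24 = 2*(c^2 - 2*c + 4)*(c - 3)
Cancel the common factors (c^2 - 2*c + 4), (c - 3).

2*c - 2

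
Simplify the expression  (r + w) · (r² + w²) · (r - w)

r⁴ - w⁴

(r+w)(r-w) = r² - w²; continue pairing.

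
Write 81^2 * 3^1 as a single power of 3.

3^9

81^2 = 3^8; 3^1 = 3^1
Combine exponents: 3^9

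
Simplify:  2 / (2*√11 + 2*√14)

(-√11 + √14)/3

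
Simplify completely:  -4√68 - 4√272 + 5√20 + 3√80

-24*√17 + 22*√5

4√68 = 8*√17; 4√272 = 16*√17; 5√20 = 10*√5; 3√80 = 12*√5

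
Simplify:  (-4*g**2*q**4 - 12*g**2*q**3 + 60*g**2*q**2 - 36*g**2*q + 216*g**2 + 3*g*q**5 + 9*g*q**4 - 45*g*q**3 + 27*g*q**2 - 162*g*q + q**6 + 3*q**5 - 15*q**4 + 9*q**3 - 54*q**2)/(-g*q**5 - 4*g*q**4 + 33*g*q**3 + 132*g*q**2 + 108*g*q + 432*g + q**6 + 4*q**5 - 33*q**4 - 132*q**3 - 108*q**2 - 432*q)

Factor: -4*g**2*q**4 - 12*g**2*q**3 + 60*g**2*q**2 - 36*g**2*q + 216*g**2 + 3*g*q**5 + 9*g*q**4 - 45*g*q**3 + 27*g*q**2 - 162*g*q + q**6 + 3*q**5 - 15*q**4 + 9*q**3 - 54*q**2 = (-g + q)*(q - 3)*(q + 6)*(4*g + q)*(q**2 + 3);  -g*q**5 - 4*g*q**4 + 33*g*q**3 + 132*g*q**2 + 108*g*q + 432*g + q**6 + 4*q**5 - 33*q**4 - 132*q**3 - 108*q**2 - 432*q = (q**2 + 3)*(q + 4)*(q + 6)*(-g + q)*(q - 6)
Cancel the common factors (q**2 + 3), (q + 6), (-g + q).

(4*g*q - 12*g + q**2 - 3*q)/(q**2 - 2*q - 24)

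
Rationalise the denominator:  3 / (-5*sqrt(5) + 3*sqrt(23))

Multiply numerator and denominator by 5*sqrt(5) + 3*sqrt(23).
Denominator becomes 82; numerator becomes 15*sqrt(5) + 9*sqrt(23).

(15*sqrt(5) + 9*sqrt(23))/82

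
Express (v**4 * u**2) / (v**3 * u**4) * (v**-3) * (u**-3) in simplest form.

Quotient: v**1 * (u**-2)
Multiply by (v**-3) * (u**-3): add exponents.

1/(u**5*v**2)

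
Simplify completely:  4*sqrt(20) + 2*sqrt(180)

4*sqrt(20) = 8*sqrt(5); 2*sqrt(180) = 12*sqrt(5)
Combine: (8 + 12)·sqrt(5) = 20*sqrt(5)

20*sqrt(5)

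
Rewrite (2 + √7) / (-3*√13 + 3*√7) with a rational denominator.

(-√91 - 2*√13 - 7 - 2*√7)/18

Multiply numerator and denominator by 3*√7 + 3*√13.
Denominator becomes -54; numerator becomes 6*√7 + 21 + 6*√13 + 3*√91.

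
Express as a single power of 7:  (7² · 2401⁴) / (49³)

7^12

7² = 7^2; 2401⁴ = 7^16; 49³ = 7^6
Combine exponents: 7^12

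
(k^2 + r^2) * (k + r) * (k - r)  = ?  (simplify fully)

(k+r)(k-r) = k^2 - r^2; continue pairing.

k^4 - r^4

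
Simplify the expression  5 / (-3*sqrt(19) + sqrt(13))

(-15*sqrt(19) - 5*sqrt(13))/158

Multiply numerator and denominator by sqrt(13) + 3*sqrt(19).
Denominator becomes -158; numerator becomes 5*sqrt(13) + 15*sqrt(19).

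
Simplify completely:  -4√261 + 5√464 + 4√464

4√261 = 12*√29; 5√464 = 20*√29; 4√464 = 16*√29
Combine: (-12 + 20 + 16)·√29 = 24*√29

24*√29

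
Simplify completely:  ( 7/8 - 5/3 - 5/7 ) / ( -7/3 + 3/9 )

253/336

Numerator: 7/8 - 5/3 - 5/7 = -253/168
Denominator: -7/3 + 3/9 = -2
Divide: (-253/168) · (-1/2) = 253/336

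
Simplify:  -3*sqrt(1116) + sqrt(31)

-17*sqrt(31)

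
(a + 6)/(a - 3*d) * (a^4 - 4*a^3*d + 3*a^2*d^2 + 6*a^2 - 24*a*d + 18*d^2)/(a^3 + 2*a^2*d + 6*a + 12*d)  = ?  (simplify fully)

(a^2 - a*d + 6*a - 6*d)/(a + 2*d)

Factor: a^4 - 4*a^3*d + 3*a^2*d^2 + 6*a^2 - 24*a*d + 18*d^2 = (a - 3*d)*(a - d)*(a^2 + 6);  a^3 + 2*a^2*d + 6*a + 12*d = (a^2 + 6)*(a + 2*d)
Cancel the common factors (a^2 + 6), (a - 3*d).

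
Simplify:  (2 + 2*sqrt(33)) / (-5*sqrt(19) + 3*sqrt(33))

(-5*sqrt(627) - 99 - 5*sqrt(19) - 3*sqrt(33))/89

Multiply numerator and denominator by 3*sqrt(33) + 5*sqrt(19).
Denominator becomes -178; numerator becomes 6*sqrt(33) + 10*sqrt(19) + 198 + 10*sqrt(627).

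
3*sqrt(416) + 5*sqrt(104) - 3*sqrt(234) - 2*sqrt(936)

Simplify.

sqrt(26)

3*sqrt(416) = 12*sqrt(26); 5*sqrt(104) = 10*sqrt(26); 3*sqrt(234) = 9*sqrt(26); 2*sqrt(936) = 12*sqrt(26)
Combine: (12 + 10 - 9 - 12)·sqrt(26) = sqrt(26)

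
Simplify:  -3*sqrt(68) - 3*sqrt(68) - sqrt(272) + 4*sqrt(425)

4*sqrt(17)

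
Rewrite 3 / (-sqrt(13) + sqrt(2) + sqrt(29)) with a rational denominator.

(-60*sqrt(2) - 3*sqrt(754) + 27*sqrt(13) + 21*sqrt(29))/46

Group as (sqrt(2) + sqrt(29)) - sqrt(13); multiply by (sqrt(2) + sqrt(29)) + sqrt(13), then rationalise the remaining surd.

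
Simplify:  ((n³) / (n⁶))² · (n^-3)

Inside the bracket: (n^-3)
Raise to the power 2: (n^-6)
Multiply by (n^-3): add exponents.

n^(-9)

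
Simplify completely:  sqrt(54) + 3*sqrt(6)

6*sqrt(6)

sqrt(54) = 3*sqrt(6); 3*sqrt(6) = 3*sqrt(6)
Combine: (3 + 3)·sqrt(6) = 6*sqrt(6)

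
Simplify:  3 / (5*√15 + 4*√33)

Multiply numerator and denominator by -4*√33 + 5*√15.
Denominator becomes -153; numerator becomes -12*√33 + 15*√15.

(-5*√15 + 4*√33)/51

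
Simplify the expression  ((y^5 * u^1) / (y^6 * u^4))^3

1/(u^9*y^3)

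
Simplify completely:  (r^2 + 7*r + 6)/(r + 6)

Factor: r^2 + 7*r + 6 = (r + 6)*(r + 1)
Cancel the common factor (r + 6).

r + 1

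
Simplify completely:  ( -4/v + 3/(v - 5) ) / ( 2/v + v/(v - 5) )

Numerator: -4/v + 3/(v - 5) = (-v + 20)/(v^2 - 5*v)
Denominator: 2/v + v/(v - 5) = (v^2 + 2*v - 10)/(v^2 - 5*v)
Divide: ((-v + 20)/(v^2 - 5*v)) · ((v^2 - 5*v)/(v^2 + 2*v - 10)) = (-v + 20)/(v^2 + 2*v - 10)

(-v + 20)/(v^2 + 2*v - 10)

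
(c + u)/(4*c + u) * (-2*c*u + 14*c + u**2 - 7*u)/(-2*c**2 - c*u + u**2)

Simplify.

Factor: -2*c*u + 14*c + u**2 - 7*u = (u - 7)*(-2*c + u);  -2*c**2 - c*u + u**2 = (-2*c + u)*(c + u)
Cancel the common factors (c + u), (-2*c + u).

(u - 7)/(4*c + u)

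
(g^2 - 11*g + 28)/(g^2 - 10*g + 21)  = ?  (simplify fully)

Factor: g^2 - 11*g + 28 = (g - 7)*(g - 4);  g^2 - 10*g + 21 = (g - 7)*(g - 3)
Cancel the common factor (g - 7).

(g - 4)/(g - 3)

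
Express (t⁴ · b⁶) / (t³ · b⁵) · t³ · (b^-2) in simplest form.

Quotient: t¹ · b¹
Multiply by t³ · (b^-2): add exponents.

t⁴/b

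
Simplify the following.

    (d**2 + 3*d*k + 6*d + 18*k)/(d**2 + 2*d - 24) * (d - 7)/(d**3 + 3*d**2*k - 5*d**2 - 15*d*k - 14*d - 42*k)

Factor: d**2 + 3*d*k + 6*d + 18*k = (d + 3*k)*(d + 6);  d**2 + 2*d - 24 = (d - 4)*(d + 6);  d**3 + 3*d**2*k - 5*d**2 - 15*d*k - 14*d - 42*k = (d - 7)*(d + 2)*(d + 3*k)
Cancel the common factors (d + 6), (d - 7), (d + 3*k).

1/(d**2 - 2*d - 8)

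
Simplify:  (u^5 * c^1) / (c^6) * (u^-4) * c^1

Quotient: u^5 * (c^-5)
Multiply by (u^-4) * c^1: add exponents.

u/c^4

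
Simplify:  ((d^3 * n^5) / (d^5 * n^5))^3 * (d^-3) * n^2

n^2/d^9

Inside the bracket: (d^-2)
Raise to the power 3: (d^-6)
Multiply by (d^-3) * n^2: add exponents.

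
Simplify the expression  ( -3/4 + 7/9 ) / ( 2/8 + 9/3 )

1/117

Numerator: -3/4 + 7/9 = 1/36
Denominator: 2/8 + 9/3 = 13/4
Divide: (1/36) · (4/13) = 1/117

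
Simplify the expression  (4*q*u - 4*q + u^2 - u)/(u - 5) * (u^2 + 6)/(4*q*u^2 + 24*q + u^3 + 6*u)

Factor: 4*q*u - 4*q + u^2 - u = (u - 1)*(4*q + u);  4*q*u^2 + 24*q + u^3 + 6*u = (4*q + u)*(u^2 + 6)
Cancel the common factors (u^2 + 6), (4*q + u).

(u - 1)/(u - 5)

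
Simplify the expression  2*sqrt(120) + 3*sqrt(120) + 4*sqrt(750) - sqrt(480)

26*sqrt(30)

2*sqrt(120) = 4*sqrt(30); 3*sqrt(120) = 6*sqrt(30); 4*sqrt(750) = 20*sqrt(30); sqrt(480) = 4*sqrt(30)
Combine: (4 + 6 + 20 - 4)·sqrt(30) = 26*sqrt(30)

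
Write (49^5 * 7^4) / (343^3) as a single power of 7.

7^5

49^5 = 7^10; 7^4 = 7^4; 343^3 = 7^9
Combine exponents: 7^5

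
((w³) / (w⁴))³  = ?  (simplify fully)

w^(-3)

Inside the bracket: (w^-1)
Raise to the power 3: (w^-3)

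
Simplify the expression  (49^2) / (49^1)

7^2

49^2 = 7^4; 49^1 = 7^2
Combine exponents: 7^2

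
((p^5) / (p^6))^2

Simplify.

Inside the bracket: (p^-1)
Raise to the power 2: (p^-2)

p^(-2)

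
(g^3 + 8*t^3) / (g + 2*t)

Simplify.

g^2 - 2*g*t + 4*t^2

Apply the sum-of-cubes factorisation and cancel (g + 2*t).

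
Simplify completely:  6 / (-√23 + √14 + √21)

(-6*√23 + 8*√21 + 15*√14 + 7*√138)/86

Group as (√14 + √21) - √23; multiply by (√14 + √21) + √23, then rationalise the remaining surd.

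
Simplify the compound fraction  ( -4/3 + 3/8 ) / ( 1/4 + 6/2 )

Numerator: -4/3 + 3/8 = -23/24
Denominator: 1/4 + 6/2 = 13/4
Divide: (-23/24) · (4/13) = -23/78

-23/78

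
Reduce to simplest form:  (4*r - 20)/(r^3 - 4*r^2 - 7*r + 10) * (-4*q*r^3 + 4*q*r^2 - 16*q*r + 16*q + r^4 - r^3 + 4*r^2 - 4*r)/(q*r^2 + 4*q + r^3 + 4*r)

(-16*q + 4*r)/(q*r + 2*q + r^2 + 2*r)

Factor: 4*r - 20 = 4*(r - 5);  r^3 - 4*r^2 - 7*r + 10 = (r + 2)*(r - 1)*(r - 5);  -4*q*r^3 + 4*q*r^2 - 16*q*r + 16*q + r^4 - r^3 + 4*r^2 - 4*r = (-4*q + r)*(r - 1)*(r^2 + 4);  q*r^2 + 4*q + r^3 + 4*r = (r^2 + 4)*(q + r)
Cancel the common factors (r^2 + 4), (r - 5), (r - 1).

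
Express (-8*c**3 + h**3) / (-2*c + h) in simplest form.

h**3 - (2*c)**3 = (-2*c + h)(4*c**2 + 2*c*h + h**2).

4*c**2 + 2*c*h + h**2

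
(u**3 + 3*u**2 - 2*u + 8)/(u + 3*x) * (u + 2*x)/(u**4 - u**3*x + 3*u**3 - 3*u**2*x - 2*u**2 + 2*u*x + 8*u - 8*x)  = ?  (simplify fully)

(-u - 2*x)/(-u**2 - 2*u*x + 3*x**2)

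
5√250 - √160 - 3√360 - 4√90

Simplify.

-9*√10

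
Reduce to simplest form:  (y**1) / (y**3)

y**(-2)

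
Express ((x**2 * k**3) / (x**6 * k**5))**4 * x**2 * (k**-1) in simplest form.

Inside the bracket: (x**-4) * (k**-2)
Raise to the power 4: (x**-16) * (k**-8)
Multiply by x**2 * (k**-1): add exponents.

1/(k**9*x**14)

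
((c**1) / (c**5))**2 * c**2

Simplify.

c**(-6)

Inside the bracket: (c**-4)
Raise to the power 2: (c**-8)
Multiply by c**2: add exponents.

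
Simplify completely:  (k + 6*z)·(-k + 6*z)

Product of conjugates: (P+Q)(P-Q) = P^2 - Q^2.

-k² + 36*z²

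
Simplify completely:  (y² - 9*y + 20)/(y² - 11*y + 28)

Factor: y² - 9*y + 20 = (y - 5)·(y - 4);  y² - 11*y + 28 = (y - 7)·(y - 4)
Cancel the common factor (y - 4).

(y - 5)/(y - 7)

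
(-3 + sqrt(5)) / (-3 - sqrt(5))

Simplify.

(-sqrt(5) + 3)**2/4

Multiply numerator and denominator by -3 + sqrt(5).
Denominator becomes 4; numerator becomes -6*sqrt(5) + 14.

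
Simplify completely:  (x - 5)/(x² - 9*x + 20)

1/(x - 4)

Factor: x² - 9*x + 20 = (x - 5)·(x - 4)
Cancel the common factor (x - 5).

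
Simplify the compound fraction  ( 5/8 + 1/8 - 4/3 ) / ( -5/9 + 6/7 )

Numerator: 5/8 + 1/8 - 4/3 = -7/12
Denominator: -5/9 + 6/7 = 19/63
Divide: (-7/12) · (63/19) = -147/76

-147/76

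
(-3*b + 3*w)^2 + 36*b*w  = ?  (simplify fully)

Expanding gives 9*b^2 + 18*b*w + 9*w^2, a perfect square.

9*(b + w)^2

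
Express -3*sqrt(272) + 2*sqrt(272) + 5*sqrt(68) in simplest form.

6*sqrt(17)

3*sqrt(272) = 12*sqrt(17); 2*sqrt(272) = 8*sqrt(17); 5*sqrt(68) = 10*sqrt(17)
Combine: (-12 + 8 + 10)·sqrt(17) = 6*sqrt(17)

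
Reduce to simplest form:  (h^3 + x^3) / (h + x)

h^2 - h*x + x^2

Apply the sum-of-cubes factorisation and cancel (h + x).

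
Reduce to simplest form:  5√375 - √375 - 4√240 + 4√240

5√375 = 25*√15; √375 = 5*√15; 4√240 = 16*√15; 4√240 = 16*√15
Combine: (25 - 5 - 16 + 16)·√15 = 20*√15

20*√15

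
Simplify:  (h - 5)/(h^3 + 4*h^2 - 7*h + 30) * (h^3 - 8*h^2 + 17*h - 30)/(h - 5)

(h - 6)/(h + 6)

Factor: h^3 + 4*h^2 - 7*h + 30 = (h + 6)*(h^2 - 2*h + 5);  h^3 - 8*h^2 + 17*h - 30 = (h - 6)*(h^2 - 2*h + 5)
Cancel the common factors (h^2 - 2*h + 5), (h - 5).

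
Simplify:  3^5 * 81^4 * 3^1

3^22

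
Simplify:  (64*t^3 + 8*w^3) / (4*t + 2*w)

16*t^2 - 8*t*w + 4*w^2

(2*w)^3 + (4*t)^3 = (4*t + 2*w)(16*t^2 - 8*t*w + 4*w^2).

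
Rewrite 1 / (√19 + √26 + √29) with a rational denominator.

(-√14326 + 8*√29 + 11*√26 + 18*√19)/860

Group as (√26 + √29) + √19; multiply by (√26 + √29) - √19, then rationalise the remaining surd.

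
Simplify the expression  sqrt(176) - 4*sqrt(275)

-16*sqrt(11)

sqrt(176) = 4*sqrt(11); 4*sqrt(275) = 20*sqrt(11)
Combine: (4 - 20)·sqrt(11) = -16*sqrt(11)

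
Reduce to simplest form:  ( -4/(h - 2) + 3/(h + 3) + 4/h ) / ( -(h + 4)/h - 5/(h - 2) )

Numerator: -4/(h - 2) + 3/(h + 3) + 4/h = (3*h^2 - 14*h - 24)/(h^3 + h^2 - 6*h)
Denominator: -(h + 4)/h - 5/(h - 2) = (-h^2 - 7*h + 8)/(h^2 - 2*h)
Divide: ((3*h^2 - 14*h - 24)/(h^3 + h^2 - 6*h)) · ((h^2 - 2*h)/(-h^2 - 7*h + 8)) = (-3*h^2 + 14*h + 24)/(h^3 + 10*h^2 + 13*h - 24)

(-3*h^2 + 14*h + 24)/(h^3 + 10*h^2 + 13*h - 24)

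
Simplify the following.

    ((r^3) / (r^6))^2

r^(-6)

Inside the bracket: (r^-3)
Raise to the power 2: (r^-6)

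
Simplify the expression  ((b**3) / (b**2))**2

Inside the bracket: b**1
Raise to the power 2: b**2

b**2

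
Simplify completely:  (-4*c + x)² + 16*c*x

(4*c + x)²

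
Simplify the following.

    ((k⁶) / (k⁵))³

Inside the bracket: k¹
Raise to the power 3: k³

k³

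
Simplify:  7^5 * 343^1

7^8

7^5 = 7^5; 343^1 = 7^3
Combine exponents: 7^8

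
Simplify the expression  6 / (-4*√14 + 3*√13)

(-24*√14 - 18*√13)/107

Multiply numerator and denominator by 3*√13 + 4*√14.
Denominator becomes -107; numerator becomes 18*√13 + 24*√14.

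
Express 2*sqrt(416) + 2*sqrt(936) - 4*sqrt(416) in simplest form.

2*sqrt(416) = 8*sqrt(26); 2*sqrt(936) = 12*sqrt(26); 4*sqrt(416) = 16*sqrt(26)
Combine: (8 + 12 - 16)·sqrt(26) = 4*sqrt(26)

4*sqrt(26)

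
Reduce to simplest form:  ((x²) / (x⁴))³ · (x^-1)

x^(-7)

Inside the bracket: (x^-2)
Raise to the power 3: (x^-6)
Multiply by (x^-1): add exponents.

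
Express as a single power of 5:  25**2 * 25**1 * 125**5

25**2 = 5**4; 25**1 = 5**2; 125**5 = 5**15
Combine exponents: 5**21

5**21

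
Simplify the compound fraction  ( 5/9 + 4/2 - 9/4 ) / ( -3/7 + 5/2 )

Numerator: 5/9 + 4/2 - 9/4 = 11/36
Denominator: -3/7 + 5/2 = 29/14
Divide: (11/36) · (14/29) = 77/522

77/522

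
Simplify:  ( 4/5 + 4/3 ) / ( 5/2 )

64/75

Numerator: 4/5 + 4/3 = 32/15
Denominator: 5/2 = 5/2
Divide: (32/15) · (2/5) = 64/75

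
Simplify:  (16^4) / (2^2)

2^14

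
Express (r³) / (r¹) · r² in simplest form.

r⁴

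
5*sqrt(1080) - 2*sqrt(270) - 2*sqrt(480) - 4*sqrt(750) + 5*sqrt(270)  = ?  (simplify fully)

11*sqrt(30)

5*sqrt(1080) = 30*sqrt(30); 2*sqrt(270) = 6*sqrt(30); 2*sqrt(480) = 8*sqrt(30); 4*sqrt(750) = 20*sqrt(30); 5*sqrt(270) = 15*sqrt(30)
Combine: (30 - 6 - 8 - 20 + 15)·sqrt(30) = 11*sqrt(30)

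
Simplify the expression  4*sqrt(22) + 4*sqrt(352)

20*sqrt(22)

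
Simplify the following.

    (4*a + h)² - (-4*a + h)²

16*a*h

Binomially expand both and collect terms in h, (4*a).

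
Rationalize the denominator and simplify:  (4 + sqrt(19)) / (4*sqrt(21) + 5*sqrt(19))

(-4*sqrt(399) - 16*sqrt(21) + 20*sqrt(19) + 95)/139

Multiply numerator and denominator by -4*sqrt(21) + 5*sqrt(19).
Denominator becomes 139; numerator becomes -4*sqrt(399) - 16*sqrt(21) + 20*sqrt(19) + 95.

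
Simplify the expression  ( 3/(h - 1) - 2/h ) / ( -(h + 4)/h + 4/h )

Numerator: 3/(h - 1) - 2/h = (h + 2)/(h^2 - h)
Denominator: -(h + 4)/h + 4/h = -1
Divide: ((h + 2)/(h^2 - h)) · (-1) = (-h - 2)/(h^2 - h)

(-h - 2)/(h^2 - h)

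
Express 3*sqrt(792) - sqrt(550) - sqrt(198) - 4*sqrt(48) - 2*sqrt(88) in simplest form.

-16*sqrt(3) + 6*sqrt(22)

3*sqrt(792) = 18*sqrt(22); sqrt(550) = 5*sqrt(22); sqrt(198) = 3*sqrt(22); 4*sqrt(48) = 16*sqrt(3); 2*sqrt(88) = 4*sqrt(22)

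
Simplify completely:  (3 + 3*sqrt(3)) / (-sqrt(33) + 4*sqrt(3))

Multiply numerator and denominator by sqrt(33) + 4*sqrt(3).
Denominator becomes 15; numerator becomes 3*sqrt(33) + 12*sqrt(3) + 9*sqrt(11) + 36.

(sqrt(33) + 4*sqrt(3) + 3*sqrt(11) + 12)/5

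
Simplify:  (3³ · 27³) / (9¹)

3³ = 3^3; 27³ = 3^9; 9¹ = 3^2
Combine exponents: 3^10

3^10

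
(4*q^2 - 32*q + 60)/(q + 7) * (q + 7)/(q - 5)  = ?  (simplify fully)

4*q - 12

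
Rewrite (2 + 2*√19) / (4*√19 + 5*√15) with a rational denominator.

(-152 - 8*√19 + 10*√15 + 10*√285)/71

Multiply numerator and denominator by -5*√15 + 4*√19.
Denominator becomes -71; numerator becomes -10*√285 - 10*√15 + 8*√19 + 152.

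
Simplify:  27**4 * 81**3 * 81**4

3**40

27**4 = 3**12; 81**3 = 3**12; 81**4 = 3**16
Combine exponents: 3**40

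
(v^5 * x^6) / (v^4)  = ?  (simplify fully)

v*x^6

Quotient: v^1 * x^6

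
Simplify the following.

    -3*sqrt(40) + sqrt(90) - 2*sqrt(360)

-15*sqrt(10)

3*sqrt(40) = 6*sqrt(10); sqrt(90) = 3*sqrt(10); 2*sqrt(360) = 12*sqrt(10)
Combine: (-6 + 3 - 12)·sqrt(10) = -15*sqrt(10)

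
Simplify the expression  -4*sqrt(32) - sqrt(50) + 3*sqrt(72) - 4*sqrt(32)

-19*sqrt(2)

4*sqrt(32) = 16*sqrt(2); sqrt(50) = 5*sqrt(2); 3*sqrt(72) = 18*sqrt(2); 4*sqrt(32) = 16*sqrt(2)
Combine: (-16 - 5 + 18 - 16)·sqrt(2) = -19*sqrt(2)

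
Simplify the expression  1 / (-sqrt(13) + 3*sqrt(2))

Multiply numerator and denominator by sqrt(13) + 3*sqrt(2).
Denominator becomes 5; numerator becomes sqrt(13) + 3*sqrt(2).

(sqrt(13) + 3*sqrt(2))/5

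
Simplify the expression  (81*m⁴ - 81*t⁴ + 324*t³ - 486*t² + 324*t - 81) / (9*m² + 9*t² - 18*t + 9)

9*m² - 9*t² + 18*t - 9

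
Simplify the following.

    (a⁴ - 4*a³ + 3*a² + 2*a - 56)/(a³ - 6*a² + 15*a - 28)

a + 2

Factor: a⁴ - 4*a³ + 3*a² + 2*a - 56 = (a - 4)·(a + 2)·(a² - 2*a + 7);  a³ - 6*a² + 15*a - 28 = (a - 4)·(a² - 2*a + 7)
Cancel the common factors (a² - 2*a + 7), (a - 4).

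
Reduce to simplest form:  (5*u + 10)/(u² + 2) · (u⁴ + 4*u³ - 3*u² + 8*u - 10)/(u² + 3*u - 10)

Factor: 5*u + 10 = 5·(u + 2);  u⁴ + 4*u³ - 3*u² + 8*u - 10 = (u² + 2)·(u + 5)·(u - 1);  u² + 3*u - 10 = (u - 2)·(u + 5)
Cancel the common factors (u² + 2), (u + 5).

(5*u² + 5*u - 10)/(u - 2)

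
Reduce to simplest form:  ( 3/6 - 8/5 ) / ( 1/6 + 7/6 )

Numerator: 3/6 - 8/5 = -11/10
Denominator: 1/6 + 7/6 = 4/3
Divide: (-11/10) · (3/4) = -33/40

-33/40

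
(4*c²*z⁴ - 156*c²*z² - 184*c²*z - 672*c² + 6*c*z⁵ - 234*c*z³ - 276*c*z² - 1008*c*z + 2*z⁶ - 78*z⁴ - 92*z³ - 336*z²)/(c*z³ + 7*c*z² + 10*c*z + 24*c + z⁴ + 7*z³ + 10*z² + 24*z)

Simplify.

Factor: 4*c²*z⁴ - 156*c²*z² - 184*c²*z - 672*c² + 6*c*z⁵ - 234*c*z³ - 276*c*z² - 1008*c*z + 2*z⁶ - 78*z⁴ - 92*z³ - 336*z² = 2·(2*c + z)·(z² + z + 4)·(c + z)·(z + 6)·(z - 7);  c*z³ + 7*c*z² + 10*c*z + 24*c + z⁴ + 7*z³ + 10*z² + 24*z = (z² + z + 4)·(z + 6)·(c + z)
Cancel the common factors (z² + z + 4), (z + 6), (c + z).

4*c*z - 28*c + 2*z² - 14*z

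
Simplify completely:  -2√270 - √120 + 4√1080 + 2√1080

28*√30

2√270 = 6*√30; √120 = 2*√30; 4√1080 = 24*√30; 2√1080 = 12*√30
Combine: (-6 - 2 + 24 + 12)·√30 = 28*√30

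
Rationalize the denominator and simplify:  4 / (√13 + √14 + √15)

Group as (√13 + √15) + √14; multiply by (√13 + √15) - √14, then rationalise the remaining surd.

(-√2730 + 6*√15 + 7*√14 + 8*√13)/73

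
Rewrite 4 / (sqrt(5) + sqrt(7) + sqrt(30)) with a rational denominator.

Group as (sqrt(5) + sqrt(30)) + sqrt(7); multiply by (sqrt(5) + sqrt(30)) - sqrt(7), then rationalise the remaining surd.

(-14*sqrt(7) - 16*sqrt(5) + 5*sqrt(42) + 9*sqrt(30))/23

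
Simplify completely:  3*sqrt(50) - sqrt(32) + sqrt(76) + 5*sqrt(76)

11*sqrt(2) + 12*sqrt(19)

3*sqrt(50) = 15*sqrt(2); sqrt(32) = 4*sqrt(2); sqrt(76) = 2*sqrt(19); 5*sqrt(76) = 10*sqrt(19)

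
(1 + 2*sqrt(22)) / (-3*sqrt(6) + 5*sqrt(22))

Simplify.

(3*sqrt(6) + 5*sqrt(22) + 12*sqrt(33) + 220)/496

Multiply numerator and denominator by 3*sqrt(6) + 5*sqrt(22).
Denominator becomes 496; numerator becomes 3*sqrt(6) + 5*sqrt(22) + 12*sqrt(33) + 220.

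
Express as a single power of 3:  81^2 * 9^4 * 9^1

81^2 = 3^8; 9^4 = 3^8; 9^1 = 3^2
Combine exponents: 3^18

3^18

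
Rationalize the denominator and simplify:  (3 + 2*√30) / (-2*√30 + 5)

Multiply numerator and denominator by 5 + 2*√30.
Denominator becomes -95; numerator becomes 16*√30 + 135.

(-135 - 16*√30)/95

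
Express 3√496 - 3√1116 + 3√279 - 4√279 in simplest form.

3√496 = 12*√31; 3√1116 = 18*√31; 3√279 = 9*√31; 4√279 = 12*√31
Combine: (12 - 18 + 9 - 12)·√31 = -9*√31

-9*√31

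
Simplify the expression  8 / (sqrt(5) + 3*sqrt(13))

(-sqrt(5) + 3*sqrt(13))/14

Multiply numerator and denominator by -3*sqrt(13) + sqrt(5).
Denominator becomes -112; numerator becomes -24*sqrt(13) + 8*sqrt(5).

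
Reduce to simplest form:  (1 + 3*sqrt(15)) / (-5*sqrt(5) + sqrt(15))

Multiply numerator and denominator by sqrt(15) + 5*sqrt(5).
Denominator becomes -110; numerator becomes sqrt(15) + 5*sqrt(5) + 45 + 75*sqrt(3).

(-75*sqrt(3) - 45 - 5*sqrt(5) - sqrt(15))/110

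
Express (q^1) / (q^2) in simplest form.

1/q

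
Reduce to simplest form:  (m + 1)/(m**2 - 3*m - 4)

1/(m - 4)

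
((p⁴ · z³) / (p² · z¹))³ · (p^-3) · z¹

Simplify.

p³*z⁷

Inside the bracket: p² · z²
Raise to the power 3: p⁶ · z⁶
Multiply by (p^-3) · z¹: add exponents.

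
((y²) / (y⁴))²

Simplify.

y^(-4)

Inside the bracket: (y^-2)
Raise to the power 2: (y^-4)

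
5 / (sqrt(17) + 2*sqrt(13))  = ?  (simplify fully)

Multiply numerator and denominator by -sqrt(17) + 2*sqrt(13).
Denominator becomes 35; numerator becomes -5*sqrt(17) + 10*sqrt(13).

(-sqrt(17) + 2*sqrt(13))/7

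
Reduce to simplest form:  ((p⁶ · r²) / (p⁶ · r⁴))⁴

r^(-8)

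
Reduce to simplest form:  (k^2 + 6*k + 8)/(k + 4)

Factor: k^2 + 6*k + 8 = (k + 2)*(k + 4)
Cancel the common factor (k + 4).

k + 2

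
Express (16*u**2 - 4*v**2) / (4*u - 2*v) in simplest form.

4*u + 2*v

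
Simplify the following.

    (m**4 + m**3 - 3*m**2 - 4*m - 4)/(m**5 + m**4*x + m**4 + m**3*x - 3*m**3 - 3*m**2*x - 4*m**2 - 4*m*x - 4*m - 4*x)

1/(m + x)

Factor: m**4 + m**3 - 3*m**2 - 4*m - 4 = (m + 2)*(m - 2)*(m**2 + m + 1);  m**5 + m**4*x + m**4 + m**3*x - 3*m**3 - 3*m**2*x - 4*m**2 - 4*m*x - 4*m - 4*x = (m - 2)*(m + 2)*(m + x)*(m**2 + m + 1)
Cancel the common factors (m**2 + m + 1), (m + 2), (m - 2).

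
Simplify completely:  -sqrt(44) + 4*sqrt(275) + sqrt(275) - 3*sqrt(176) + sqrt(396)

17*sqrt(11)

sqrt(44) = 2*sqrt(11); 4*sqrt(275) = 20*sqrt(11); sqrt(275) = 5*sqrt(11); 3*sqrt(176) = 12*sqrt(11); sqrt(396) = 6*sqrt(11)
Combine: (-2 + 20 + 5 - 12 + 6)·sqrt(11) = 17*sqrt(11)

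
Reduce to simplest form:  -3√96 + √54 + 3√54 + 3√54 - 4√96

3√96 = 12*√6; √54 = 3*√6; 3√54 = 9*√6; 3√54 = 9*√6; 4√96 = 16*√6
Combine: (-12 + 3 + 9 + 9 - 16)·√6 = -7*√6

-7*√6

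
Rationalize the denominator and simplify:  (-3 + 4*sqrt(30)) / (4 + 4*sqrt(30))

Multiply numerator and denominator by -4*sqrt(30) + 4.
Denominator becomes -464; numerator becomes -492 + 28*sqrt(30).

(-7*sqrt(30) + 123)/116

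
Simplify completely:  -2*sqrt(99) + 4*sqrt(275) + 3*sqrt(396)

32*sqrt(11)

2*sqrt(99) = 6*sqrt(11); 4*sqrt(275) = 20*sqrt(11); 3*sqrt(396) = 18*sqrt(11)
Combine: (-6 + 20 + 18)·sqrt(11) = 32*sqrt(11)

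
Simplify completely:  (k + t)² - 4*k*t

Expand the square and combine the 4*k*t term.

(k - t)²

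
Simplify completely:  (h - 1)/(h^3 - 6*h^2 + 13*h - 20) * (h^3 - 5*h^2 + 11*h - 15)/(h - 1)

(h - 3)/(h - 4)

Factor: h^3 - 6*h^2 + 13*h - 20 = (h^2 - 2*h + 5)*(h - 4);  h^3 - 5*h^2 + 11*h - 15 = (h^2 - 2*h + 5)*(h - 3)
Cancel the common factors (h^2 - 2*h + 5), (h - 1).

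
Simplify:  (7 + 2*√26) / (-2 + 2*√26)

(9*√26 + 59)/50

Multiply numerator and denominator by -2*√26 - 2.
Denominator becomes -100; numerator becomes -118 - 18*√26.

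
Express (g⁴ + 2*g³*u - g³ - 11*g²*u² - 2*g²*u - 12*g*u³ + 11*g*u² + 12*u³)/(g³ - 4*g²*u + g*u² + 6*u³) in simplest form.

(-g² - 4*g*u + g + 4*u)/(-g + 2*u)

Factor: g⁴ + 2*g³*u - g³ - 11*g²*u² - 2*g²*u - 12*g*u³ + 11*g*u² + 12*u³ = (g + 4*u)·(g + u)·(g - 1)·(g - 3*u);  g³ - 4*g²*u + g*u² + 6*u³ = (g + u)·(g - 3*u)·(g - 2*u)
Cancel the common factors (g + u), (g - 3*u).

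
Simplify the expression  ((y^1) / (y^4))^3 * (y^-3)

y^(-12)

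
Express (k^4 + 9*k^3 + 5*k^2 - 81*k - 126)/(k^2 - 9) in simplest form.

k^2 + 9*k + 14

Factor: k^4 + 9*k^3 + 5*k^2 - 81*k - 126 = (k + 7)*(k + 3)*(k - 3)*(k + 2);  k^2 - 9 = (k - 3)*(k + 3)
Cancel the common factors (k - 3), (k + 3).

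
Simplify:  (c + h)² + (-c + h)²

Binomially expand both and collect terms in h, c.

2*c² + 2*h²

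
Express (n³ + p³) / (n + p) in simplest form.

n² - n*p + p²

p^3 + n^3 = (n + p)(n² - n*p + p²).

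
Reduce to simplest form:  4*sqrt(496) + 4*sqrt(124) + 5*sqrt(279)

39*sqrt(31)

4*sqrt(496) = 16*sqrt(31); 4*sqrt(124) = 8*sqrt(31); 5*sqrt(279) = 15*sqrt(31)
Combine: (16 + 8 + 15)·sqrt(31) = 39*sqrt(31)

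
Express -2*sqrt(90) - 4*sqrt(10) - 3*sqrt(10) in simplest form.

-13*sqrt(10)

2*sqrt(90) = 6*sqrt(10); 4*sqrt(10) = 4*sqrt(10); 3*sqrt(10) = 3*sqrt(10)
Combine: (-6 - 4 - 3)·sqrt(10) = -13*sqrt(10)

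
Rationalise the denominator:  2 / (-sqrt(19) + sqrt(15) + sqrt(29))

(-50*sqrt(19) + 10*sqrt(29) + 66*sqrt(15) + 4*sqrt(8265))/1115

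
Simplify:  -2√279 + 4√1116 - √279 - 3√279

2√279 = 6*√31; 4√1116 = 24*√31; √279 = 3*√31; 3√279 = 9*√31
Combine: (-6 + 24 - 3 - 9)·√31 = 6*√31

6*√31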